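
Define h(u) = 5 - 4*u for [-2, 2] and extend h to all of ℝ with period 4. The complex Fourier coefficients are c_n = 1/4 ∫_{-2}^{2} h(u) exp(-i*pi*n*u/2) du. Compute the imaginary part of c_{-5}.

-8/(5*pi)

Since h is real-valued, Im(c_{-5}) = -1/4 ∫_{-2}^{2} h(u) sin(-5*pi*u/2) du = b_{5}/2.
Integrating by parts (boundary term plus one more integral), an antiderivative of (5 - 4*u) sin(-5*pi*u/2) is -8*u*cos(5*pi*u/2)/(5*pi) + 16*sin(5*pi*u/2)/(25*pi**2) + 2*cos(5*pi*u/2)/pi; evaluating from -2 to 2: ∫_{-2}^{2} (5 - 4*u) sin(-5*pi*u/2) du = (6/(5*pi)) - (-26/(5*pi)) = 32/(5*pi).
Hence Im(c_{-5}) = (-1/4)·(32/(5*pi)) = -8/(5*pi).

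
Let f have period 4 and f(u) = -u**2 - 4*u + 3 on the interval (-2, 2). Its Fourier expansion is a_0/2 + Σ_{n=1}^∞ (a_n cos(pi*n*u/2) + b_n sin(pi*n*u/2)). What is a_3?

16/(9*pi**2)

a_3 = 1/2 ∫_{-2}^{2} f(u) cos(3*pi*u/2) du.
Integrating by parts twice (tabular method), an antiderivative of (-u**2 - 4*u + 3) cos(3*pi*u/2) is -2*u**2*sin(3*pi*u/2)/(3*pi) - 8*u*sin(3*pi*u/2)/(3*pi) - 8*u*cos(3*pi*u/2)/(9*pi**2) + 16*sin(3*pi*u/2)/(27*pi**3) + 2*sin(3*pi*u/2)/pi - 16*cos(3*pi*u/2)/(9*pi**2); evaluating from -2 to 2: ∫_{-2}^{2} (-u**2 - 4*u + 3) cos(3*pi*u/2) du = (32/(9*pi**2)) - (0) = 32/(9*pi**2).
Hence a_3 = (1/2)·(32/(9*pi**2)) = 16/(9*pi**2).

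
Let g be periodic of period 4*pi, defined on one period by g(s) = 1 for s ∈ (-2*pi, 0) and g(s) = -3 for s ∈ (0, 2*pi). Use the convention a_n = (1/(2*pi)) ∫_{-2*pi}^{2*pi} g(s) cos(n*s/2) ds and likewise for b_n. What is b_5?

b_5 = (1/(2*pi)) ∫_{-2*pi}^{2*pi} g(s) sin(5*s/2) ds.
Split the integral at the breakpoints.
Directly, an antiderivative of (1) sin(5*s/2) is -2*cos(5*s/2)/5; evaluating from -2*pi to 0: ∫_{-2*pi}^{0} (1) sin(5*s/2) ds = (-2/5) - (2/5) = -4/5.
Directly, an antiderivative of (-3) sin(5*s/2) is 6*cos(5*s/2)/5; evaluating from 0 to 2*pi: ∫_{0}^{2*pi} (-3) sin(5*s/2) ds = (-6/5) - (6/5) = -12/5.
Summing the pieces and multiplying by (1/(2*pi)) gives b_5 = -8/(5*pi).

-8/(5*pi)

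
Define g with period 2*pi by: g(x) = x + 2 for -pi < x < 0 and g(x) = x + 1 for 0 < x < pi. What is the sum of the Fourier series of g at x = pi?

3/2

At x = pi the one-sided limits are g(pi^-) = 1 + pi and g(pi^+) = 2 - pi.
By Dirichlet's theorem the series converges to their average, [(1 + pi) + (2 - pi)]/2 = 3/2.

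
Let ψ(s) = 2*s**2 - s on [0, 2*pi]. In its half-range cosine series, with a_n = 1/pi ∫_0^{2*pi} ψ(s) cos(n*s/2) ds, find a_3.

8*(1 - 4*pi)/(9*pi)

a_3 = 1/pi ∫_0^{2*pi} (2*s**2 - s) cos(3*s/2) ds.
Integrating by parts twice (tabular method), an antiderivative of (2*s**2 - s) cos(3*s/2) is 4*s**2*sin(3*s/2)/3 - 2*s*sin(3*s/2)/3 + 16*s*cos(3*s/2)/9 - 32*sin(3*s/2)/27 - 4*cos(3*s/2)/9; evaluating from 0 to 2*pi: ∫_{0}^{2*pi} (2*s**2 - s) cos(3*s/2) ds = (4/9 - 32*pi/9) - (-4/9) = 8/9 - 32*pi/9.
Hence a_3 = (1/pi)·(8/9 - 32*pi/9) = 8*(1 - 4*pi)/(9*pi).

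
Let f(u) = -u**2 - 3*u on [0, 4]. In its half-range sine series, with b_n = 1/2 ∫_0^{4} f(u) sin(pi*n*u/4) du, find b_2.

b_2 = 1/2 ∫_0^{4} (-u**2 - 3*u) sin(pi*u/2) du.
Integrating by parts twice (tabular method), an antiderivative of (-u**2 - 3*u) sin(pi*u/2) is 2*u**2*cos(pi*u/2)/pi - 8*u*sin(pi*u/2)/pi**2 + 6*u*cos(pi*u/2)/pi - 12*sin(pi*u/2)/pi**2 - 16*cos(pi*u/2)/pi**3; evaluating from 0 to 4: ∫_{0}^{4} (-u**2 - 3*u) sin(pi*u/2) du = (-16/pi**3 + 56/pi) - (-16/pi**3) = 56/pi.
Hence b_2 = (1/2)·(56/pi) = 28/pi.

28/pi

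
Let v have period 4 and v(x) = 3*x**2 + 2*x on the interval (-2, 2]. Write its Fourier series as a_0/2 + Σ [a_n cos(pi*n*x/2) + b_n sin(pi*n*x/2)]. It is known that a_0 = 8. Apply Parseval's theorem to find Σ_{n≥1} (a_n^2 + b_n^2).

Parseval: a_0^2/2 + Σ_{n≥1} (a_n^2+b_n^2) = 1/2 ∫_{-2}^{2} v(x)^2 dx = 1024/15.
Subtract a_0^2/2 = 32: Σ (a_n^2+b_n^2) = 544/15.

544/15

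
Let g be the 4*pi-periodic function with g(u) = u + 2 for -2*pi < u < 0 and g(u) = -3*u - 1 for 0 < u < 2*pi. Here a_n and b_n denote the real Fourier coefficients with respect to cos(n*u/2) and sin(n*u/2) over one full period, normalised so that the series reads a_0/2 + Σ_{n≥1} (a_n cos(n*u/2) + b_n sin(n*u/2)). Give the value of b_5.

2*(-2*pi - 3)/(5*pi)

b_5 = (1/(2*pi)) ∫_{-2*pi}^{2*pi} g(u) sin(5*u/2) du.
Split the integral at the breakpoints.
Integrating by parts (boundary term plus one more integral), an antiderivative of (u + 2) sin(5*u/2) is -2*u*cos(5*u/2)/5 + 4*sin(5*u/2)/25 - 4*cos(5*u/2)/5; evaluating from -2*pi to 0: ∫_{-2*pi}^{0} (u + 2) sin(5*u/2) du = (-4/5) - (4/5 - 4*pi/5) = -8/5 + 4*pi/5.
Integrating by parts (boundary term plus one more integral), an antiderivative of (-3*u - 1) sin(5*u/2) is 6*u*cos(5*u/2)/5 - 12*sin(5*u/2)/25 + 2*cos(5*u/2)/5; evaluating from 0 to 2*pi: ∫_{0}^{2*pi} (-3*u - 1) sin(5*u/2) du = (-12*pi/5 - 2/5) - (2/5) = -12*pi/5 - 4/5.
Summing the pieces and multiplying by (1/(2*pi)) gives b_5 = 2*(-2*pi - 3)/(5*pi).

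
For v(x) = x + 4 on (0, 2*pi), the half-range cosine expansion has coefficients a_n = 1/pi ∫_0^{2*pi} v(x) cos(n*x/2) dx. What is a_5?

a_5 = 1/pi ∫_0^{2*pi} (x + 4) cos(5*x/2) dx.
Integrating by parts (boundary term plus one more integral), an antiderivative of (x + 4) cos(5*x/2) is 2*x*sin(5*x/2)/5 + 8*sin(5*x/2)/5 + 4*cos(5*x/2)/25; evaluating from 0 to 2*pi: ∫_{0}^{2*pi} (x + 4) cos(5*x/2) dx = (-4/25) - (4/25) = -8/25.
Hence a_5 = (1/pi)·(-8/25) = -8/(25*pi).

-8/(25*pi)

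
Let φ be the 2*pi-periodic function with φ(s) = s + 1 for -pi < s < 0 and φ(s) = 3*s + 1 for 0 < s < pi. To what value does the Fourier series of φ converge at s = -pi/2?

1 - pi/2

φ is continuous at s = -pi/2 with value 1 - pi/2, so the series converges to 1 - pi/2 there.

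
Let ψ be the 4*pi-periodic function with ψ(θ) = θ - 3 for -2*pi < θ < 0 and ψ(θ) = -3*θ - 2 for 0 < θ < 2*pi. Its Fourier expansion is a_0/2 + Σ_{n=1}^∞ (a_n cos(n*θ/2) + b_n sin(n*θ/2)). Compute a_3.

16/(9*pi)

a_3 = (1/(2*pi)) ∫_{-2*pi}^{2*pi} ψ(θ) cos(3*θ/2) dθ.
Split the integral at the breakpoints.
Integrating by parts (boundary term plus one more integral), an antiderivative of (θ - 3) cos(3*θ/2) is 2*θ*sin(3*θ/2)/3 - 2*sin(3*θ/2) + 4*cos(3*θ/2)/9; evaluating from -2*pi to 0: ∫_{-2*pi}^{0} (θ - 3) cos(3*θ/2) dθ = (4/9) - (-4/9) = 8/9.
Integrating by parts (boundary term plus one more integral), an antiderivative of (-3*θ - 2) cos(3*θ/2) is -2*θ*sin(3*θ/2) - 4*sin(3*θ/2)/3 - 4*cos(3*θ/2)/3; evaluating from 0 to 2*pi: ∫_{0}^{2*pi} (-3*θ - 2) cos(3*θ/2) dθ = (4/3) - (-4/3) = 8/3.
Summing the pieces and multiplying by (1/(2*pi)) gives a_3 = 16/(9*pi).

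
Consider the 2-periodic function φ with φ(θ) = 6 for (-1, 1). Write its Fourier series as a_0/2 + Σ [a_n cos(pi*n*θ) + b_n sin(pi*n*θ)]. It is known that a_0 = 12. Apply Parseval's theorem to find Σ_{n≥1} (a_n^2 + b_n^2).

Parseval: a_0^2/2 + Σ_{n≥1} (a_n^2+b_n^2) = ∫_{-1}^{1} φ(θ)^2 dθ = 72.
Subtract a_0^2/2 = 72: Σ (a_n^2+b_n^2) = 0.

0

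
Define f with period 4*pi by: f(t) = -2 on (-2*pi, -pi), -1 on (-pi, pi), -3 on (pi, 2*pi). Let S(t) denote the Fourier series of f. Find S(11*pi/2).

t = 11*pi/2 differs from t = 3*pi/2 by 1 full period(s), and the series is 4*pi-periodic.
f is continuous at t = 3*pi/2 with value -3, so the series converges to -3 there.

-3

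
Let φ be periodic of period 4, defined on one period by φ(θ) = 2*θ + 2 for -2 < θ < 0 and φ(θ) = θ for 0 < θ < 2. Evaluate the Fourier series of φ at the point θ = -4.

1

θ = -4 differs from θ = 0 by -1 full period(s), and the series is 4-periodic.
At θ = 0 the one-sided limits are φ(0^-) = 2 and φ(0^+) = 0.
By Dirichlet's theorem the series converges to their average, [(2) + (0)]/2 = 1.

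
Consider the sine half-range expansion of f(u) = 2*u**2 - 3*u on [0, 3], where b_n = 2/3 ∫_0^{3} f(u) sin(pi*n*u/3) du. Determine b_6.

b_6 = 2/3 ∫_0^{3} (2*u**2 - 3*u) sin(2*pi*u) du.
Integrating by parts twice (tabular method), an antiderivative of (2*u**2 - 3*u) sin(2*pi*u) is -u**2*cos(2*pi*u)/pi + u*sin(2*pi*u)/pi**2 + 3*u*cos(2*pi*u)/(2*pi) - 3*sin(2*pi*u)/(4*pi**2) + cos(2*pi*u)/(2*pi**3); evaluating from 0 to 3: ∫_{0}^{3} (2*u**2 - 3*u) sin(2*pi*u) du = ((1 - 9*pi**2)/(2*pi**3)) - (1/(2*pi**3)) = -9/(2*pi).
Hence b_6 = (2/3)·(-9/(2*pi)) = -3/pi.

-3/pi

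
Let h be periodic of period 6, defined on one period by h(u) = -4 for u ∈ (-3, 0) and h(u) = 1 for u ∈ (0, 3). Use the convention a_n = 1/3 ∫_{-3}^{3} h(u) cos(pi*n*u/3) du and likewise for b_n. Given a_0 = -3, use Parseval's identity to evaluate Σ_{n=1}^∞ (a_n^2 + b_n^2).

25/2

Parseval: a_0^2/2 + Σ_{n≥1} (a_n^2+b_n^2) = 1/3 ∫_{-3}^{3} h(u)^2 du = 17.
Subtract a_0^2/2 = 9/2: Σ (a_n^2+b_n^2) = 25/2.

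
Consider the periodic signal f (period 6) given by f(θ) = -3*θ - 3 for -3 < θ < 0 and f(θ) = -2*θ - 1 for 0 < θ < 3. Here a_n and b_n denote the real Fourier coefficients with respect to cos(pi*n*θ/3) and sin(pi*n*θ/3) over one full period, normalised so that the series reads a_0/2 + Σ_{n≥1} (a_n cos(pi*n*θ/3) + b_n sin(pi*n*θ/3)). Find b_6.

5/(2*pi)

b_6 = 1/3 ∫_{-3}^{3} f(θ) sin(2*pi*θ) dθ.
Split the integral at the breakpoints.
Integrating by parts (boundary term plus one more integral), an antiderivative of (-3*θ - 3) sin(2*pi*θ) is 3*θ*cos(2*pi*θ)/(2*pi) - 3*sin(2*pi*θ)/(4*pi**2) + 3*cos(2*pi*θ)/(2*pi); evaluating from -3 to 0: ∫_{-3}^{0} (-3*θ - 3) sin(2*pi*θ) dθ = (3/(2*pi)) - (-3/pi) = 9/(2*pi).
Integrating by parts (boundary term plus one more integral), an antiderivative of (-2*θ - 1) sin(2*pi*θ) is θ*cos(2*pi*θ)/pi - sin(2*pi*θ)/(2*pi**2) + cos(2*pi*θ)/(2*pi); evaluating from 0 to 3: ∫_{0}^{3} (-2*θ - 1) sin(2*pi*θ) dθ = (7/(2*pi)) - (1/(2*pi)) = 3/pi.
Summing the pieces and multiplying by (1/3) gives b_6 = 5/(2*pi).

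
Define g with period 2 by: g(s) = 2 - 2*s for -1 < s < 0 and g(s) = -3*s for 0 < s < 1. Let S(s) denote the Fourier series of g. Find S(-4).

s = -4 differs from s = 0 by -2 full period(s), and the series is 2-periodic.
At s = 0 the one-sided limits are g(0^-) = 2 and g(0^+) = 0.
By Dirichlet's theorem the series converges to their average, [(2) + (0)]/2 = 1.

1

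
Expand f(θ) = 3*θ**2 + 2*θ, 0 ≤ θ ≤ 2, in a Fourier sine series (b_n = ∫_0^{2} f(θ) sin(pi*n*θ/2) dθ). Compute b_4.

b_4 = ∫_0^{2} (3*θ**2 + 2*θ) sin(2*pi*θ) dθ.
Integrating by parts twice (tabular method), an antiderivative of (3*θ**2 + 2*θ) sin(2*pi*θ) is -3*θ**2*cos(2*pi*θ)/(2*pi) + 3*θ*sin(2*pi*θ)/(2*pi**2) - θ*cos(2*pi*θ)/pi + sin(2*pi*θ)/(2*pi**2) + 3*cos(2*pi*θ)/(4*pi**3); evaluating from 0 to 2: ∫_{0}^{2} (3*θ**2 + 2*θ) sin(2*pi*θ) dθ = (-8/pi + 3/(4*pi**3)) - (3/(4*pi**3)) = -8/pi.
Hence b_4 = -8/pi.

-8/pi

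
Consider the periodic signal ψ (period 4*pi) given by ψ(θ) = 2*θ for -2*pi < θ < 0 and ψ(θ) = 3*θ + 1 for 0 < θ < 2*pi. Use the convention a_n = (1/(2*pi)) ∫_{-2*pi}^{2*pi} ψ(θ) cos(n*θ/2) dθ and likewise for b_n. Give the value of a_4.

0

a_4 = (1/(2*pi)) ∫_{-2*pi}^{2*pi} ψ(θ) cos(2*θ) dθ.
Split the integral at the breakpoints.
Integrating by parts (boundary term plus one more integral), an antiderivative of (2*θ) cos(2*θ) is θ*sin(2*θ) + cos(2*θ)/2; evaluating from -2*pi to 0: ∫_{-2*pi}^{0} (2*θ) cos(2*θ) dθ = (1/2) - (1/2) = 0.
Integrating by parts (boundary term plus one more integral), an antiderivative of (3*θ + 1) cos(2*θ) is 3*θ*sin(2*θ)/2 + sin(2*θ)/2 + 3*cos(2*θ)/4; evaluating from 0 to 2*pi: ∫_{0}^{2*pi} (3*θ + 1) cos(2*θ) dθ = (3/4) - (3/4) = 0.
Summing the pieces and multiplying by (1/(2*pi)) gives a_4 = 0.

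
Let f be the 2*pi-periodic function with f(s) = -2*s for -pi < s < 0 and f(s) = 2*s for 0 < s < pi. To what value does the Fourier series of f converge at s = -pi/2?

pi

f is continuous at s = -pi/2 with value pi, so the series converges to pi there.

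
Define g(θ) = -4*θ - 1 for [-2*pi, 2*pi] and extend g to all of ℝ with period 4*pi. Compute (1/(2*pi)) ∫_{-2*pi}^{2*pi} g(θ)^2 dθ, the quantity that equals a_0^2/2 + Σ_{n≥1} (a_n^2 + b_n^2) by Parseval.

(1/(2*pi)) ∫_{-2*pi}^{2*pi} g(θ)^2 dθ = (1/(2*pi)) · (4*pi + 256*pi**3/3) = 2 + 128*pi**2/3.

2 + 128*pi**2/3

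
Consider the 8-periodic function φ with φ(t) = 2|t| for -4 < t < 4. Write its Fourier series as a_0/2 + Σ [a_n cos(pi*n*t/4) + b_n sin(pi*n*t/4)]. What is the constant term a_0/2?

a_0 = 1/4 ∫_{-4}^{4} φ(t) dt = 1/4 · (32) = 8.
So the constant term a_0/2 = 4.

4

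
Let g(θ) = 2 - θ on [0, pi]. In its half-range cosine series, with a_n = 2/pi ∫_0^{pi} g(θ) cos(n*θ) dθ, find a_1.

4/pi

a_1 = 2/pi ∫_0^{pi} (2 - θ) cos(θ) dθ.
Integrating by parts (boundary term plus one more integral), an antiderivative of (2 - θ) cos(θ) is -θ*sin(θ) + 2*sin(θ) - cos(θ); evaluating from 0 to pi: ∫_{0}^{pi} (2 - θ) cos(θ) dθ = (1) - (-1) = 2.
Hence a_1 = (2/pi)·(2) = 4/pi.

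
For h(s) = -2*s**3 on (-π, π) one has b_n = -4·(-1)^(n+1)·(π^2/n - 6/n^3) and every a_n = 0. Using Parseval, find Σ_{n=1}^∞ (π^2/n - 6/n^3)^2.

pi**6/14

Parseval: Σ b_n^2 = (1/π) ∫_{-π}^{π} h(s)^2 ds = 8*pi**6/7.
b_n^2 = 16·(π^2/n - 6/n^3)^2, so the sum equals (8*pi**6/7)/16 = pi**6/14.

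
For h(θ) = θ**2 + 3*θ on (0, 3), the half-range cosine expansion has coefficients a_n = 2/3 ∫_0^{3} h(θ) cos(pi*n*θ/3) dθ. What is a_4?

a_4 = 2/3 ∫_0^{3} (θ**2 + 3*θ) cos(4*pi*θ/3) dθ.
Integrating by parts twice (tabular method), an antiderivative of (θ**2 + 3*θ) cos(4*pi*θ/3) is 3*θ**2*sin(4*pi*θ/3)/(4*pi) + 9*θ*sin(4*pi*θ/3)/(4*pi) + 9*θ*cos(4*pi*θ/3)/(8*pi**2) - 27*sin(4*pi*θ/3)/(32*pi**3) + 27*cos(4*pi*θ/3)/(16*pi**2); evaluating from 0 to 3: ∫_{0}^{3} (θ**2 + 3*θ) cos(4*pi*θ/3) dθ = (81/(16*pi**2)) - (27/(16*pi**2)) = 27/(8*pi**2).
Hence a_4 = (2/3)·(27/(8*pi**2)) = 9/(4*pi**2).

9/(4*pi**2)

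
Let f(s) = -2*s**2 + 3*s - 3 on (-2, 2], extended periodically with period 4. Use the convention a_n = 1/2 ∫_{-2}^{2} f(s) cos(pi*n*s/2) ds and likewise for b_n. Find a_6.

-8/(9*pi**2)

a_6 = 1/2 ∫_{-2}^{2} f(s) cos(3*pi*s) ds.
Integrating by parts twice (tabular method), an antiderivative of (-2*s**2 + 3*s - 3) cos(3*pi*s) is -2*s**2*sin(3*pi*s)/(3*pi) + s*sin(3*pi*s)/pi - 4*s*cos(3*pi*s)/(9*pi**2) - sin(3*pi*s)/pi + 4*sin(3*pi*s)/(27*pi**3) + cos(3*pi*s)/(3*pi**2); evaluating from -2 to 2: ∫_{-2}^{2} (-2*s**2 + 3*s - 3) cos(3*pi*s) ds = (-5/(9*pi**2)) - (11/(9*pi**2)) = -16/(9*pi**2).
Hence a_6 = (1/2)·(-16/(9*pi**2)) = -8/(9*pi**2).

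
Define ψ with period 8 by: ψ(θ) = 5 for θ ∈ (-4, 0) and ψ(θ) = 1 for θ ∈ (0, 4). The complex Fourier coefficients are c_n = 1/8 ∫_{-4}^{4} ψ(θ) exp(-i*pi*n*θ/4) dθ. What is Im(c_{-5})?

Since ψ is real-valued, Im(c_{-5}) = -1/8 ∫_{-4}^{4} ψ(θ) sin(-5*pi*θ/4) dθ = b_{5}/2.
Split the integral at the breakpoints.
Directly, an antiderivative of (5) sin(-5*pi*θ/4) is 4*cos(5*pi*θ/4)/pi; evaluating from -4 to 0: ∫_{-4}^{0} (5) sin(-5*pi*θ/4) dθ = (4/pi) - (-4/pi) = 8/pi.
Directly, an antiderivative of (1) sin(-5*pi*θ/4) is 4*cos(5*pi*θ/4)/(5*pi); evaluating from 0 to 4: ∫_{0}^{4} (1) sin(-5*pi*θ/4) dθ = (-4/(5*pi)) - (4/(5*pi)) = -8/(5*pi).
So ∫_{-4}^{4} ψ(θ) sin(-5*pi*θ/4) dθ = 32/(5*pi).
Hence Im(c_{-5}) = (-1/8)·(32/(5*pi)) = -4/(5*pi).

-4/(5*pi)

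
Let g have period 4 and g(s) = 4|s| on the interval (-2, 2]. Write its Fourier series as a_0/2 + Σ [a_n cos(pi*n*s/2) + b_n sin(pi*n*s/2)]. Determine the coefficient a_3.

a_3 = 1/2 ∫_{-2}^{2} g(s) cos(3*pi*s/2) ds.
g is even and cos(3*pi*s/2) is even, so the integrand is even and a_3 = ∫_0^{2} g(s) cos(3*pi*s/2) ds.
Integrating by parts (boundary term plus one more integral), an antiderivative of (4*s) cos(3*pi*s/2) is 8*s*sin(3*pi*s/2)/(3*pi) + 16*cos(3*pi*s/2)/(9*pi**2); evaluating from 0 to 2: ∫_{0}^{2} (4*s) cos(3*pi*s/2) ds = (-16/(9*pi**2)) - (16/(9*pi**2)) = -32/(9*pi**2).
Hence a_3 = -32/(9*pi**2).

-32/(9*pi**2)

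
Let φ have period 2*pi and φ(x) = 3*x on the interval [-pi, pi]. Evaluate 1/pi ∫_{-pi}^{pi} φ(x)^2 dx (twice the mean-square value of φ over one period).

1/pi ∫_{-pi}^{pi} φ(x)^2 dx = 1/pi · (6*pi**3) = 6*pi**2.

6*pi**2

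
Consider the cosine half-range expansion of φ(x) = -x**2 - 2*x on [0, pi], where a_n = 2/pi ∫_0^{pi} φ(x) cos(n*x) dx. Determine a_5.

4*(2 + pi)/(25*pi)

a_5 = 2/pi ∫_0^{pi} (-x**2 - 2*x) cos(5*x) dx.
Integrating by parts twice (tabular method), an antiderivative of (-x**2 - 2*x) cos(5*x) is -x**2*sin(5*x)/5 - 2*x*sin(5*x)/5 - 2*x*cos(5*x)/25 + 2*sin(5*x)/125 - 2*cos(5*x)/25; evaluating from 0 to pi: ∫_{0}^{pi} (-x**2 - 2*x) cos(5*x) dx = (2/25 + 2*pi/25) - (-2/25) = 4/25 + 2*pi/25.
Hence a_5 = (2/pi)·(4/25 + 2*pi/25) = 4*(2 + pi)/(25*pi).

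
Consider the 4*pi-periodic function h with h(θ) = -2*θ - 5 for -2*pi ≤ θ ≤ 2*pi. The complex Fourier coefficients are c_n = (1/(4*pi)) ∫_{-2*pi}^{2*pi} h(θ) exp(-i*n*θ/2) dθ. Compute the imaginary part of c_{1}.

Since h is real-valued, Im(c_{1}) = -(1/(4*pi)) ∫_{-2*pi}^{2*pi} h(θ) sin(θ/2) dθ = -b_{1}/2.
Integrating by parts (boundary term plus one more integral), an antiderivative of (-2*θ - 5) sin(θ/2) is 4*θ*cos(θ/2) - 8*sin(θ/2) + 10*cos(θ/2); evaluating from -2*pi to 2*pi: ∫_{-2*pi}^{2*pi} (-2*θ - 5) sin(θ/2) dθ = (-8*pi - 10) - (-10 + 8*pi) = -16*pi.
Hence Im(c_{1}) = (-1/(4*pi))·(-16*pi) = 4.

4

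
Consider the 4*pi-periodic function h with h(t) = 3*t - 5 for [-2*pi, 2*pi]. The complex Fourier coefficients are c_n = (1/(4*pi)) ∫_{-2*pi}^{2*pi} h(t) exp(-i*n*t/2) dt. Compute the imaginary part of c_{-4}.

Since h is real-valued, Im(c_{-4}) = -(1/(4*pi)) ∫_{-2*pi}^{2*pi} h(t) sin(-2*t) dt = b_{4}/2.
Integrating by parts (boundary term plus one more integral), an antiderivative of (3*t - 5) sin(-2*t) is 3*t*cos(2*t)/2 - 3*sin(2*t)/4 - 5*cos(2*t)/2; evaluating from -2*pi to 2*pi: ∫_{-2*pi}^{2*pi} (3*t - 5) sin(-2*t) dt = (-5/2 + 3*pi) - (-3*pi - 5/2) = 6*pi.
Hence Im(c_{-4}) = (-1/(4*pi))·(6*pi) = -3/2.

-3/2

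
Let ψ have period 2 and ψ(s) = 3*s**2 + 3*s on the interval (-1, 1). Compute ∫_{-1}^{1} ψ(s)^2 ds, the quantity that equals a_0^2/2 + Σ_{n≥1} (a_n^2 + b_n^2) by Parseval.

∫_{-1}^{1} ψ(s)^2 ds = 48/5.

48/5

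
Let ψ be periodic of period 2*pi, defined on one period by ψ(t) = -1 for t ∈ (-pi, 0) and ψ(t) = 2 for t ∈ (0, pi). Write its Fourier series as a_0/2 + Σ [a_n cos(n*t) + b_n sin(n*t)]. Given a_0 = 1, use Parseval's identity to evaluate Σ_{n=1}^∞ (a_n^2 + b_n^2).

Parseval: a_0^2/2 + Σ_{n≥1} (a_n^2+b_n^2) = 1/pi ∫_{-pi}^{pi} ψ(t)^2 dt = 5.
Subtract a_0^2/2 = 1/2: Σ (a_n^2+b_n^2) = 9/2.

9/2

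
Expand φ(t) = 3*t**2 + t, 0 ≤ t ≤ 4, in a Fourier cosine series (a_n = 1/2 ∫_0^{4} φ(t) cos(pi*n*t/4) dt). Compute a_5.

-208/(25*pi**2)

a_5 = 1/2 ∫_0^{4} (3*t**2 + t) cos(5*pi*t/4) dt.
Integrating by parts twice (tabular method), an antiderivative of (3*t**2 + t) cos(5*pi*t/4) is 12*t**2*sin(5*pi*t/4)/(5*pi) + 4*t*sin(5*pi*t/4)/(5*pi) + 96*t*cos(5*pi*t/4)/(25*pi**2) - 384*sin(5*pi*t/4)/(125*pi**3) + 16*cos(5*pi*t/4)/(25*pi**2); evaluating from 0 to 4: ∫_{0}^{4} (3*t**2 + t) cos(5*pi*t/4) dt = (-16/pi**2) - (16/(25*pi**2)) = -416/(25*pi**2).
Hence a_5 = (1/2)·(-416/(25*pi**2)) = -208/(25*pi**2).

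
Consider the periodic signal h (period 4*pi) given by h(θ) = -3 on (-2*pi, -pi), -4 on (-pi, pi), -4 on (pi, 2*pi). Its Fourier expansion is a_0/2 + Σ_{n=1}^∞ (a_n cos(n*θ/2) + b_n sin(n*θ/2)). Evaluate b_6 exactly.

b_6 = (1/(2*pi)) ∫_{-2*pi}^{2*pi} h(θ) sin(3*θ) dθ.
Split the integral at the breakpoints.
Directly, an antiderivative of (-3) sin(3*θ) is cos(3*θ); evaluating from -2*pi to -pi: ∫_{-2*pi}^{-pi} (-3) sin(3*θ) dθ = (-1) - (1) = -2.
Directly, an antiderivative of (-4) sin(3*θ) is 4*cos(3*θ)/3; evaluating from -pi to pi: ∫_{-pi}^{pi} (-4) sin(3*θ) dθ = (-4/3) - (-4/3) = 0.
Directly, an antiderivative of (-4) sin(3*θ) is 4*cos(3*θ)/3; evaluating from pi to 2*pi: ∫_{pi}^{2*pi} (-4) sin(3*θ) dθ = (4/3) - (-4/3) = 8/3.
Summing the pieces and multiplying by (1/(2*pi)) gives b_6 = 1/(3*pi).

1/(3*pi)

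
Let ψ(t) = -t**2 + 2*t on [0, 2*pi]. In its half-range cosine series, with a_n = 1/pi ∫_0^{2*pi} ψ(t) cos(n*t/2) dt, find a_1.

16 - 16/pi

a_1 = 1/pi ∫_0^{2*pi} (-t**2 + 2*t) cos(t/2) dt.
Integrating by parts twice (tabular method), an antiderivative of (-t**2 + 2*t) cos(t/2) is -2*t**2*sin(t/2) + 4*t*sin(t/2) - 8*t*cos(t/2) + 16*sin(t/2) + 8*cos(t/2); evaluating from 0 to 2*pi: ∫_{0}^{2*pi} (-t**2 + 2*t) cos(t/2) dt = (-8 + 16*pi) - (8) = -16 + 16*pi.
Hence a_1 = (1/pi)·(-16 + 16*pi) = 16 - 16/pi.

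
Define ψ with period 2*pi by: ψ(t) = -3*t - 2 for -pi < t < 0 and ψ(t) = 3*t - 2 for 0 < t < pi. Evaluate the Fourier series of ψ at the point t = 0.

-2

ψ is continuous at t = 0 with value -2, so the series converges to -2 there.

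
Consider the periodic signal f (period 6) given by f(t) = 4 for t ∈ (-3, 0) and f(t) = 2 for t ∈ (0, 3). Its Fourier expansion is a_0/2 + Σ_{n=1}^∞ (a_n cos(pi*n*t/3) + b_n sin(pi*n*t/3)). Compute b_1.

-4/pi

b_1 = 1/3 ∫_{-3}^{3} f(t) sin(pi*t/3) dt.
Split the integral at the breakpoints.
Directly, an antiderivative of (4) sin(pi*t/3) is -12*cos(pi*t/3)/pi; evaluating from -3 to 0: ∫_{-3}^{0} (4) sin(pi*t/3) dt = (-12/pi) - (12/pi) = -24/pi.
Directly, an antiderivative of (2) sin(pi*t/3) is -6*cos(pi*t/3)/pi; evaluating from 0 to 3: ∫_{0}^{3} (2) sin(pi*t/3) dt = (6/pi) - (-6/pi) = 12/pi.
Summing the pieces and multiplying by (1/3) gives b_1 = -4/pi.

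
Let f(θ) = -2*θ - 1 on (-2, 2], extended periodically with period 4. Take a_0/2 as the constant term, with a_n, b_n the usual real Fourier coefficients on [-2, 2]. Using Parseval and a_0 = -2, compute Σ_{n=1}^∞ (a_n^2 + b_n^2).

32/3

Parseval: a_0^2/2 + Σ_{n≥1} (a_n^2+b_n^2) = 1/2 ∫_{-2}^{2} f(θ)^2 dθ = 38/3.
Subtract a_0^2/2 = 2: Σ (a_n^2+b_n^2) = 32/3.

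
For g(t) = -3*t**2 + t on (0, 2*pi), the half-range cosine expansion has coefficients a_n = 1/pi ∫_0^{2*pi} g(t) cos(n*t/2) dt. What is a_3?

a_3 = 1/pi ∫_0^{2*pi} (-3*t**2 + t) cos(3*t/2) dt.
Integrating by parts twice (tabular method), an antiderivative of (-3*t**2 + t) cos(3*t/2) is -2*t**2*sin(3*t/2) + 2*t*sin(3*t/2)/3 - 8*t*cos(3*t/2)/3 + 16*sin(3*t/2)/9 + 4*cos(3*t/2)/9; evaluating from 0 to 2*pi: ∫_{0}^{2*pi} (-3*t**2 + t) cos(3*t/2) dt = (-4/9 + 16*pi/3) - (4/9) = -8/9 + 16*pi/3.
Hence a_3 = (1/pi)·(-8/9 + 16*pi/3) = 8*(-1 + 6*pi)/(9*pi).

8*(-1 + 6*pi)/(9*pi)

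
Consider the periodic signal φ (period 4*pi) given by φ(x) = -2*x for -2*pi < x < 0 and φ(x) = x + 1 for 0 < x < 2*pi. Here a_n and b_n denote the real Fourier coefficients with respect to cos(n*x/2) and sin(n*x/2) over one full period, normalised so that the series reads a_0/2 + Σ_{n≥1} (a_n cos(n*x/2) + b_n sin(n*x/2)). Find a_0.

a_0 = (1/(2*pi)) ∫_{-2*pi}^{2*pi} φ(x) dx = (1/(2*pi)) · (2*pi*(1 + 3*pi)) = 1 + 3*pi.

1 + 3*pi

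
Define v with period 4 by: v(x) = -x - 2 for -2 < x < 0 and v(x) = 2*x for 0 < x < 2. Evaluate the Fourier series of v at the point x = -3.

x = -3 differs from x = 1 by -1 full period(s), and the series is 4-periodic.
v is continuous at x = 1 with value 2, so the series converges to 2 there.

2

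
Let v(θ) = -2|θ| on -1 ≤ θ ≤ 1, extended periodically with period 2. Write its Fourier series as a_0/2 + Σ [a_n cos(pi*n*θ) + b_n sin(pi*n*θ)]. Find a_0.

a_0 = ∫_{-1}^{1} v(θ) dθ = -2.

-2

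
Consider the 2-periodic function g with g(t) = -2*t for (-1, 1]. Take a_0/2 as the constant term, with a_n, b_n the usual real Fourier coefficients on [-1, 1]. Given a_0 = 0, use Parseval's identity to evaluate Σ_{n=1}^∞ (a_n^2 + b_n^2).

Parseval: a_0^2/2 + Σ_{n≥1} (a_n^2+b_n^2) = ∫_{-1}^{1} g(t)^2 dt = 8/3.
Subtract a_0^2/2 = 0: Σ (a_n^2+b_n^2) = 8/3.

8/3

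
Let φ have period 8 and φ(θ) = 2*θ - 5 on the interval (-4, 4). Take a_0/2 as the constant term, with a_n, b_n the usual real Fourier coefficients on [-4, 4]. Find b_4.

-4/pi

b_4 = 1/4 ∫_{-4}^{4} φ(θ) sin(pi*θ) dθ.
Integrating by parts (boundary term plus one more integral), an antiderivative of (2*θ - 5) sin(pi*θ) is -2*θ*cos(pi*θ)/pi + 2*sin(pi*θ)/pi**2 + 5*cos(pi*θ)/pi; evaluating from -4 to 4: ∫_{-4}^{4} (2*θ - 5) sin(pi*θ) dθ = (-3/pi) - (13/pi) = -16/pi.
Hence b_4 = (1/4)·(-16/pi) = -4/pi.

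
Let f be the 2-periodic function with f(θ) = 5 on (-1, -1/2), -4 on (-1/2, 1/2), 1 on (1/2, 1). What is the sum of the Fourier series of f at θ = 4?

-4

θ = 4 differs from θ = 0 by 2 full period(s), and the series is 2-periodic.
f is continuous at θ = 0 with value -4, so the series converges to -4 there.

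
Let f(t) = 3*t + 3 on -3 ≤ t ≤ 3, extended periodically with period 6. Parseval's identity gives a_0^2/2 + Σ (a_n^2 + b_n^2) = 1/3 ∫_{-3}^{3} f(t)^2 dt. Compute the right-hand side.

1/3 ∫_{-3}^{3} f(t)^2 dt = 1/3 · (216) = 72.

72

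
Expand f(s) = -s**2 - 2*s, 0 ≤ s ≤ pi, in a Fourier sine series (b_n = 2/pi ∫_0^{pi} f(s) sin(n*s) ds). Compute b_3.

b_3 = 2/pi ∫_0^{pi} (-s**2 - 2*s) sin(3*s) ds.
Integrating by parts twice (tabular method), an antiderivative of (-s**2 - 2*s) sin(3*s) is s**2*cos(3*s)/3 - 2*s*sin(3*s)/9 + 2*s*cos(3*s)/3 - 2*sin(3*s)/9 - 2*cos(3*s)/27; evaluating from 0 to pi: ∫_{0}^{pi} (-s**2 - 2*s) sin(3*s) ds = (-pi**2/3 - 2*pi/3 + 2/27) - (-2/27) = -pi**2/3 - 2*pi/3 + 4/27.
Hence b_3 = (2/pi)·(-pi**2/3 - 2*pi/3 + 4/27) = 2*(-9*pi**2 - 18*pi + 4)/(27*pi).

2*(-9*pi**2 - 18*pi + 4)/(27*pi)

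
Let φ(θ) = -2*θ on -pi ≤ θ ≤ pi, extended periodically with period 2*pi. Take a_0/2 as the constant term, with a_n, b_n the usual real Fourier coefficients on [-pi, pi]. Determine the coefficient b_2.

2

b_2 = 1/pi ∫_{-pi}^{pi} φ(θ) sin(2*θ) dθ.
φ is odd and sin(2*θ) is odd, so the integrand is even and b_2 = 2/pi ∫_0^{pi} φ(θ) sin(2*θ) dθ.
Integrating by parts (boundary term plus one more integral), an antiderivative of (-2*θ) sin(2*θ) is θ*cos(2*θ) - sin(2*θ)/2; evaluating from 0 to pi: ∫_{0}^{pi} (-2*θ) sin(2*θ) dθ = (pi) - (0) = pi.
Hence b_2 = (2/pi)·(pi) = 2.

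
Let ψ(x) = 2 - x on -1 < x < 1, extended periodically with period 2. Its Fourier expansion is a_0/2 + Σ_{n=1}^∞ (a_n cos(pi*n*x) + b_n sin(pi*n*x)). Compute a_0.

4

a_0 = ∫_{-1}^{1} ψ(x) dx = 4.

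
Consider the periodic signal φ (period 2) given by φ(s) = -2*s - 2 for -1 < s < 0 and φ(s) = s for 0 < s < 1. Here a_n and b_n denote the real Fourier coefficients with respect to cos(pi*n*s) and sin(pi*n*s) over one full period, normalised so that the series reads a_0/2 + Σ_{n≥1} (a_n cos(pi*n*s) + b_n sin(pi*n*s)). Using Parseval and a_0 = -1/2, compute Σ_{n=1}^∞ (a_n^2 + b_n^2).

37/24

Parseval: a_0^2/2 + Σ_{n≥1} (a_n^2+b_n^2) = ∫_{-1}^{1} φ(s)^2 ds = 5/3.
Subtract a_0^2/2 = 1/8: Σ (a_n^2+b_n^2) = 37/24.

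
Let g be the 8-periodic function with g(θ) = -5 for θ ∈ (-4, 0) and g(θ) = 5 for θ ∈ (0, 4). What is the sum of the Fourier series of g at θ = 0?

0

At θ = 0 the one-sided limits are g(0^-) = -5 and g(0^+) = 5.
By Dirichlet's theorem the series converges to their average, [(-5) + (5)]/2 = 0.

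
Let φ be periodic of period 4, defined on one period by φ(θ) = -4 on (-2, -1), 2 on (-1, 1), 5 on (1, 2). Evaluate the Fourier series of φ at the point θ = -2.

1/2

At θ = -2 the one-sided limits are φ(-2^-) = 5 and φ(-2^+) = -4.
By Dirichlet's theorem the series converges to their average, [(5) + (-4)]/2 = 1/2.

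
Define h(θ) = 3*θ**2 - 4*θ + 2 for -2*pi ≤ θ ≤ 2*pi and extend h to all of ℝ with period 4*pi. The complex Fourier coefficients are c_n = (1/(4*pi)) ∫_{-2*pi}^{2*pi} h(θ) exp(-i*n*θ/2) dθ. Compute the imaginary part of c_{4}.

Since h is real-valued, Im(c_{4}) = -(1/(4*pi)) ∫_{-2*pi}^{2*pi} h(θ) sin(2*θ) dθ = -b_{4}/2.
Integrating by parts twice (tabular method), an antiderivative of (3*θ**2 - 4*θ + 2) sin(2*θ) is -3*θ**2*cos(2*θ)/2 + 3*θ*sin(2*θ)/2 + 2*θ*cos(2*θ) - sin(2*θ) - cos(2*θ)/4; evaluating from -2*pi to 2*pi: ∫_{-2*pi}^{2*pi} (3*θ**2 - 4*θ + 2) sin(2*θ) dθ = (-6*pi**2 - 1/4 + 4*pi) - (-6*pi**2 - 4*pi - 1/4) = 8*pi.
Hence Im(c_{4}) = (-1/(4*pi))·(8*pi) = -2.

-2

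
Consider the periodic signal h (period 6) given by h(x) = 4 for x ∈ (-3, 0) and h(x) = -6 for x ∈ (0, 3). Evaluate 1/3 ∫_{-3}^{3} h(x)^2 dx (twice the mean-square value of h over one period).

1/3 ∫_{-3}^{3} h(x)^2 dx = 1/3 · (156) = 52.

52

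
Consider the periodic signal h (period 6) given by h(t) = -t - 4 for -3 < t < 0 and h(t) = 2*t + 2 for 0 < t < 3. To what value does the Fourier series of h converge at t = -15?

7/2

t = -15 differs from t = -3 by -2 full period(s), and the series is 6-periodic.
At t = -3 the one-sided limits are h(-3^-) = 8 and h(-3^+) = -1.
By Dirichlet's theorem the series converges to their average, [(8) + (-1)]/2 = 7/2.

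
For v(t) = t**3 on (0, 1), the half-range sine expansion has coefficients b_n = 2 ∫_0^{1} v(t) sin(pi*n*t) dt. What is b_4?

b_4 = 2 ∫_0^{1} (t**3) sin(4*pi*t) dt.
Integrating by parts three times (tabular method), an antiderivative of (t**3) sin(4*pi*t) is -t**3*cos(4*pi*t)/(4*pi) + 3*t**2*sin(4*pi*t)/(16*pi**2) + 3*t*cos(4*pi*t)/(32*pi**3) - 3*sin(4*pi*t)/(128*pi**4); evaluating from 0 to 1: ∫_{0}^{1} (t**3) sin(4*pi*t) dt = ((3 - 8*pi**2)/(32*pi**3)) - (0) = (3 - 8*pi**2)/(32*pi**3).
Hence b_4 = 2·((3 - 8*pi**2)/(32*pi**3)) = (3 - 8*pi**2)/(16*pi**3).

(3 - 8*pi**2)/(16*pi**3)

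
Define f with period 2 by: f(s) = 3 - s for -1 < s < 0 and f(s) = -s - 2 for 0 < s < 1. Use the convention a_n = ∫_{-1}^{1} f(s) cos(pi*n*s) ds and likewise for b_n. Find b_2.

b_2 = ∫_{-1}^{1} f(s) sin(2*pi*s) ds.
Split the integral at the breakpoints.
Integrating by parts (boundary term plus one more integral), an antiderivative of (3 - s) sin(2*pi*s) is s*cos(2*pi*s)/(2*pi) - sin(2*pi*s)/(4*pi**2) - 3*cos(2*pi*s)/(2*pi); evaluating from -1 to 0: ∫_{-1}^{0} (3 - s) sin(2*pi*s) ds = (-3/(2*pi)) - (-2/pi) = 1/(2*pi).
Integrating by parts (boundary term plus one more integral), an antiderivative of (-s - 2) sin(2*pi*s) is s*cos(2*pi*s)/(2*pi) - sin(2*pi*s)/(4*pi**2) + cos(2*pi*s)/pi; evaluating from 0 to 1: ∫_{0}^{1} (-s - 2) sin(2*pi*s) ds = (3/(2*pi)) - (1/pi) = 1/(2*pi).
Summing the pieces gives b_2 = 1/pi.

1/pi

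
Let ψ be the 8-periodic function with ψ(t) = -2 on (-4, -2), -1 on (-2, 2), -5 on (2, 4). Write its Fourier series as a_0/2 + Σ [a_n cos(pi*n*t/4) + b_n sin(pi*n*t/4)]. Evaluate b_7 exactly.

b_7 = 1/4 ∫_{-4}^{4} ψ(t) sin(7*pi*t/4) dt.
Split the integral at the breakpoints.
Directly, an antiderivative of (-2) sin(7*pi*t/4) is 8*cos(7*pi*t/4)/(7*pi); evaluating from -4 to -2: ∫_{-4}^{-2} (-2) sin(7*pi*t/4) dt = (0) - (-8/(7*pi)) = 8/(7*pi).
Directly, an antiderivative of (-1) sin(7*pi*t/4) is 4*cos(7*pi*t/4)/(7*pi); evaluating from -2 to 2: ∫_{-2}^{2} (-1) sin(7*pi*t/4) dt = (0) - (0) = 0.
Directly, an antiderivative of (-5) sin(7*pi*t/4) is 20*cos(7*pi*t/4)/(7*pi); evaluating from 2 to 4: ∫_{2}^{4} (-5) sin(7*pi*t/4) dt = (-20/(7*pi)) - (0) = -20/(7*pi).
Summing the pieces and multiplying by (1/4) gives b_7 = -3/(7*pi).

-3/(7*pi)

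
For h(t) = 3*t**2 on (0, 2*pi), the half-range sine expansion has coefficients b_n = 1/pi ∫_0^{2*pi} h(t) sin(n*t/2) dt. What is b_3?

b_3 = 1/pi ∫_0^{2*pi} (3*t**2) sin(3*t/2) dt.
Integrating by parts twice (tabular method), an antiderivative of (3*t**2) sin(3*t/2) is -2*t**2*cos(3*t/2) + 8*t*sin(3*t/2)/3 + 16*cos(3*t/2)/9; evaluating from 0 to 2*pi: ∫_{0}^{2*pi} (3*t**2) sin(3*t/2) dt = (-16/9 + 8*pi**2) - (16/9) = -32/9 + 8*pi**2.
Hence b_3 = (1/pi)·(-32/9 + 8*pi**2) = -32/(9*pi) + 8*pi.

-32/(9*pi) + 8*pi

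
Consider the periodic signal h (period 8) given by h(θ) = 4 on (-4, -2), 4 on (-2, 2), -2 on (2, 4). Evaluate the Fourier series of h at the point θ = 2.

1

At θ = 2 the one-sided limits are h(2^-) = 4 and h(2^+) = -2.
By Dirichlet's theorem the series converges to their average, [(4) + (-2)]/2 = 1.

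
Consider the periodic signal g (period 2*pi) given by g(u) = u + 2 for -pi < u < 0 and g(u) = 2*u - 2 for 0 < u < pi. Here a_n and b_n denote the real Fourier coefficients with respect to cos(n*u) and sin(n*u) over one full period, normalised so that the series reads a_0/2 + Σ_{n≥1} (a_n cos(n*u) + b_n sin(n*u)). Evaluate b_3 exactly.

b_3 = 1/pi ∫_{-pi}^{pi} g(u) sin(3*u) du.
Split the integral at the breakpoints.
Integrating by parts (boundary term plus one more integral), an antiderivative of (u + 2) sin(3*u) is -u*cos(3*u)/3 + sin(3*u)/9 - 2*cos(3*u)/3; evaluating from -pi to 0: ∫_{-pi}^{0} (u + 2) sin(3*u) du = (-2/3) - (2/3 - pi/3) = -4/3 + pi/3.
Integrating by parts (boundary term plus one more integral), an antiderivative of (2*u - 2) sin(3*u) is -2*u*cos(3*u)/3 + 2*sin(3*u)/9 + 2*cos(3*u)/3; evaluating from 0 to pi: ∫_{0}^{pi} (2*u - 2) sin(3*u) du = (-2/3 + 2*pi/3) - (2/3) = -4/3 + 2*pi/3.
Summing the pieces and multiplying by (1/pi) gives b_3 = (-8/3 + pi)/pi.

(-8/3 + pi)/pi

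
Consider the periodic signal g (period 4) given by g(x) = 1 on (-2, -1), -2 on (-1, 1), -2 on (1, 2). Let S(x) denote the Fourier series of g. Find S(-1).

-1/2

At x = -1 the one-sided limits are g(-1^-) = 1 and g(-1^+) = -2.
By Dirichlet's theorem the series converges to their average, [(1) + (-2)]/2 = -1/2.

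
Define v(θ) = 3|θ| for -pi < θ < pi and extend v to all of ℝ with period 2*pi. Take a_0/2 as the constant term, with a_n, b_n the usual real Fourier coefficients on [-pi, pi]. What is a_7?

a_7 = 1/pi ∫_{-pi}^{pi} v(θ) cos(7*θ) dθ.
v is even and cos(7*θ) is even, so the integrand is even and a_7 = 2/pi ∫_0^{pi} v(θ) cos(7*θ) dθ.
Integrating by parts (boundary term plus one more integral), an antiderivative of (3*θ) cos(7*θ) is 3*θ*sin(7*θ)/7 + 3*cos(7*θ)/49; evaluating from 0 to pi: ∫_{0}^{pi} (3*θ) cos(7*θ) dθ = (-3/49) - (3/49) = -6/49.
Hence a_7 = (2/pi)·(-6/49) = -12/(49*pi).

-12/(49*pi)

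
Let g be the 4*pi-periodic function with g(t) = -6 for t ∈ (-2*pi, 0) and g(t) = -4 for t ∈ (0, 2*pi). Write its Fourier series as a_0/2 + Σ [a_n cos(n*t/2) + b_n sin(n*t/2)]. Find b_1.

4/pi

b_1 = (1/(2*pi)) ∫_{-2*pi}^{2*pi} g(t) sin(t/2) dt.
Split the integral at the breakpoints.
Directly, an antiderivative of (-6) sin(t/2) is 12*cos(t/2); evaluating from -2*pi to 0: ∫_{-2*pi}^{0} (-6) sin(t/2) dt = (12) - (-12) = 24.
Directly, an antiderivative of (-4) sin(t/2) is 8*cos(t/2); evaluating from 0 to 2*pi: ∫_{0}^{2*pi} (-4) sin(t/2) dt = (-8) - (8) = -16.
Summing the pieces and multiplying by (1/(2*pi)) gives b_1 = 4/pi.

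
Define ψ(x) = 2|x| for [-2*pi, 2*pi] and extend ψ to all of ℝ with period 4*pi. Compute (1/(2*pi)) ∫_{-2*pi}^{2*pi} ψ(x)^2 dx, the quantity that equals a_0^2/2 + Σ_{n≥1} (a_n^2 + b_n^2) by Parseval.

32*pi**2/3

(1/(2*pi)) ∫_{-2*pi}^{2*pi} ψ(x)^2 dx = (1/(2*pi)) · (64*pi**3/3) = 32*pi**2/3.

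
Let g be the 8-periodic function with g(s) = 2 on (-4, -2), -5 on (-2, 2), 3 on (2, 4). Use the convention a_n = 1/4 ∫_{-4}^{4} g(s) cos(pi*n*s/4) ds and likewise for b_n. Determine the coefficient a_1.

-15/pi

a_1 = 1/4 ∫_{-4}^{4} g(s) cos(pi*s/4) ds.
Split the integral at the breakpoints.
Directly, an antiderivative of (2) cos(pi*s/4) is 8*sin(pi*s/4)/pi; evaluating from -4 to -2: ∫_{-4}^{-2} (2) cos(pi*s/4) ds = (-8/pi) - (0) = -8/pi.
Directly, an antiderivative of (-5) cos(pi*s/4) is -20*sin(pi*s/4)/pi; evaluating from -2 to 2: ∫_{-2}^{2} (-5) cos(pi*s/4) ds = (-20/pi) - (20/pi) = -40/pi.
Directly, an antiderivative of (3) cos(pi*s/4) is 12*sin(pi*s/4)/pi; evaluating from 2 to 4: ∫_{2}^{4} (3) cos(pi*s/4) ds = (0) - (12/pi) = -12/pi.
Summing the pieces and multiplying by (1/4) gives a_1 = -15/pi.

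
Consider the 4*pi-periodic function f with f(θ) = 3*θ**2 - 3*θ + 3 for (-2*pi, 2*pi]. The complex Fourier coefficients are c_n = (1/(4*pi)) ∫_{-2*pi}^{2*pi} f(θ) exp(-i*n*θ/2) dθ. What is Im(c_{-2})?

Since f is real-valued, Im(c_{-2}) = -(1/(4*pi)) ∫_{-2*pi}^{2*pi} f(θ) sin(-θ) dθ = b_{2}/2.
Integrating by parts twice (tabular method), an antiderivative of (3*θ**2 - 3*θ + 3) sin(-θ) is 3*θ**2*cos(θ) - 6*θ*sin(θ) - 3*θ*cos(θ) + 3*sin(θ) - 3*cos(θ); evaluating from -2*pi to 2*pi: ∫_{-2*pi}^{2*pi} (3*θ**2 - 3*θ + 3) sin(-θ) dθ = (-6*pi - 3 + 12*pi**2) - (-3 + 6*pi + 12*pi**2) = -12*pi.
Hence Im(c_{-2}) = (-1/(4*pi))·(-12*pi) = 3.

3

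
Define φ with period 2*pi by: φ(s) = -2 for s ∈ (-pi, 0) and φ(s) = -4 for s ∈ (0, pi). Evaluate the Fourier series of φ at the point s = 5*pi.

s = 5*pi differs from s = pi by 2 full period(s), and the series is 2*pi-periodic.
At s = pi the one-sided limits are φ(pi^-) = -4 and φ(pi^+) = -2.
By Dirichlet's theorem the series converges to their average, [(-4) + (-2)]/2 = -3.

-3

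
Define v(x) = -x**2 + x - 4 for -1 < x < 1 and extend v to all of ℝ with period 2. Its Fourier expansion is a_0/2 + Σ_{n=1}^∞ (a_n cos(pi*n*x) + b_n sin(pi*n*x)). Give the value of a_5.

a_5 = ∫_{-1}^{1} v(x) cos(5*pi*x) dx.
Integrating by parts twice (tabular method), an antiderivative of (-x**2 + x - 4) cos(5*pi*x) is -x**2*sin(5*pi*x)/(5*pi) + x*sin(5*pi*x)/(5*pi) - 2*x*cos(5*pi*x)/(25*pi**2) - 4*sin(5*pi*x)/(5*pi) + 2*sin(5*pi*x)/(125*pi**3) + cos(5*pi*x)/(25*pi**2); evaluating from -1 to 1: ∫_{-1}^{1} (-x**2 + x - 4) cos(5*pi*x) dx = (1/(25*pi**2)) - (-3/(25*pi**2)) = 4/(25*pi**2).
Hence a_5 = 4/(25*pi**2).

4/(25*pi**2)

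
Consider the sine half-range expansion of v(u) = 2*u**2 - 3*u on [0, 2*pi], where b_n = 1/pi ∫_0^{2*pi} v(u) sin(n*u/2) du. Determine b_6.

b_6 = 1/pi ∫_0^{2*pi} (2*u**2 - 3*u) sin(3*u) du.
Integrating by parts twice (tabular method), an antiderivative of (2*u**2 - 3*u) sin(3*u) is -2*u**2*cos(3*u)/3 + 4*u*sin(3*u)/9 + u*cos(3*u) - sin(3*u)/3 + 4*cos(3*u)/27; evaluating from 0 to 2*pi: ∫_{0}^{2*pi} (2*u**2 - 3*u) sin(3*u) du = (-8*pi**2/3 + 4/27 + 2*pi) - (4/27) = 2*pi*(3 - 4*pi)/3.
Hence b_6 = (1/pi)·(2*pi*(3 - 4*pi)/3) = 2 - 8*pi/3.

2 - 8*pi/3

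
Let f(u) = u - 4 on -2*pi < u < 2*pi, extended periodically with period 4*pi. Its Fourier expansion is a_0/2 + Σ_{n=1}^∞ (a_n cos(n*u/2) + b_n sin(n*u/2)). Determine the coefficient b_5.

4/5

b_5 = (1/(2*pi)) ∫_{-2*pi}^{2*pi} f(u) sin(5*u/2) du.
Integrating by parts (boundary term plus one more integral), an antiderivative of (u - 4) sin(5*u/2) is -2*u*cos(5*u/2)/5 + 4*sin(5*u/2)/25 + 8*cos(5*u/2)/5; evaluating from -2*pi to 2*pi: ∫_{-2*pi}^{2*pi} (u - 4) sin(5*u/2) du = (-8/5 + 4*pi/5) - (-4*pi/5 - 8/5) = 8*pi/5.
Hence b_5 = (1/(2*pi))·(8*pi/5) = 4/5.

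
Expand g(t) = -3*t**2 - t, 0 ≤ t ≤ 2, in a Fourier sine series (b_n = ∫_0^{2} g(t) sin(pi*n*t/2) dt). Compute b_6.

14/(3*pi)

b_6 = ∫_0^{2} (-3*t**2 - t) sin(3*pi*t) dt.
Integrating by parts twice (tabular method), an antiderivative of (-3*t**2 - t) sin(3*pi*t) is t**2*cos(3*pi*t)/pi - 2*t*sin(3*pi*t)/(3*pi**2) + t*cos(3*pi*t)/(3*pi) - sin(3*pi*t)/(9*pi**2) - 2*cos(3*pi*t)/(9*pi**3); evaluating from 0 to 2: ∫_{0}^{2} (-3*t**2 - t) sin(3*pi*t) dt = (2*(-1 + 21*pi**2)/(9*pi**3)) - (-2/(9*pi**3)) = 14/(3*pi).
Hence b_6 = 14/(3*pi).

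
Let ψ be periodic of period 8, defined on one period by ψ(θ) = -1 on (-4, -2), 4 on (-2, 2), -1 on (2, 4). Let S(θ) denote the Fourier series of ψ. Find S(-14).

θ = -14 differs from θ = 2 by -2 full period(s), and the series is 8-periodic.
At θ = 2 the one-sided limits are ψ(2^-) = 4 and ψ(2^+) = -1.
By Dirichlet's theorem the series converges to their average, [(4) + (-1)]/2 = 3/2.

3/2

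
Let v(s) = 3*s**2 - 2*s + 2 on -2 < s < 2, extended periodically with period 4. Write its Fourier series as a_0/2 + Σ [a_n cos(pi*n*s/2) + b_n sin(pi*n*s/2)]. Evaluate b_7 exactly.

-8/(7*pi)

b_7 = 1/2 ∫_{-2}^{2} v(s) sin(7*pi*s/2) ds.
Integrating by parts twice (tabular method), an antiderivative of (3*s**2 - 2*s + 2) sin(7*pi*s/2) is -6*s**2*cos(7*pi*s/2)/(7*pi) + 24*s*sin(7*pi*s/2)/(49*pi**2) + 4*s*cos(7*pi*s/2)/(7*pi) - 8*sin(7*pi*s/2)/(49*pi**2) - 4*cos(7*pi*s/2)/(7*pi) + 48*cos(7*pi*s/2)/(343*pi**3); evaluating from -2 to 2: ∫_{-2}^{2} (3*s**2 - 2*s + 2) sin(7*pi*s/2) ds = (4*(-12 + 245*pi**2)/(343*pi**3)) - (12*(-4 + 147*pi**2)/(343*pi**3)) = -16/(7*pi).
Hence b_7 = (1/2)·(-16/(7*pi)) = -8/(7*pi).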